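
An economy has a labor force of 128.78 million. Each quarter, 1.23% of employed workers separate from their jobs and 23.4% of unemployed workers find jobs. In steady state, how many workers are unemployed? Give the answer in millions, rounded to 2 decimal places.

Steady-state unemployment rate u* = s/(s+f) = 1.23/(1.23+23.4) = 0.049939.
Unemployed = u* × labor force = 0.049939 × 128.78 ≈ 6.43 million.

About 6.43 million are unemployed in steady state.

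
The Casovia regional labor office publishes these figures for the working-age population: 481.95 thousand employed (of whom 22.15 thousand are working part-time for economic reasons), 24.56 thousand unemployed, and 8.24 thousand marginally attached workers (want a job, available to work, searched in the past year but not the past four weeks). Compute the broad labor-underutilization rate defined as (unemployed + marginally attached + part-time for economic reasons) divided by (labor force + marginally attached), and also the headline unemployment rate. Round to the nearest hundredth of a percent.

Labor force = 481.95 + 24.56 = 506.51 thousand.
Numerator = 24.56 + 8.24 + 22.15 = 54.95 thousand.
Denominator = 506.51 + 8.24 = 514.75 thousand.
Broad rate = 54.95 / 514.75 = 10.68%.
Headline unemployment rate = 24.56 / 506.51 = 4.85%.

Broad underutilization rate ≈ 10.68%; headline unemployment rate ≈ 4.85%.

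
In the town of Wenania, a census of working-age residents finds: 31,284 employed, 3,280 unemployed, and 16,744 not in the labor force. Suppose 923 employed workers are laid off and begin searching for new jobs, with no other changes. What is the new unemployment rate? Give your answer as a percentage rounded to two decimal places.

Initially, labor force = 31,284 + 3,280 = 34,564, so u = 3,280/34,564 = 9.49%.
After the change, employed falls and unemployed rises by 923; labor force unchanged → E = 30,361, U = 4,203, labor force = 34,564.
New unemployment rate = 4,203 / 34,564 = 12.16%.

New unemployment rate ≈ 12.16%.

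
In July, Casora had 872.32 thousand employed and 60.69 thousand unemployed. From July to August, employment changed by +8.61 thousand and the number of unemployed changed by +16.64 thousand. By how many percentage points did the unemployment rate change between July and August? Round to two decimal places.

The unemployment rate changed by +1.57 percentage points.

July: labor force = 872.32 + 60.69 = 933.01; u = 60.69/933.01 = 6.50%.
August: labor force = 880.93 + 77.33 = 958.26; u = 77.33/958.26 = 8.07%.
Change = 8.07% − 6.50% = +1.57 pp.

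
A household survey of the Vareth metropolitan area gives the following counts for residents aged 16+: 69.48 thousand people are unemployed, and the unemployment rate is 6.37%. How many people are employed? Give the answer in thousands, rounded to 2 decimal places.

About 1,021.26 thousand are employed.

Labor force = U / u = 69.48 / 0.0637 ≈ 1,090.74 thousand.
Employed = labor force − unemployed = 1,090.74 − 69.48 = 1,021.26 thousand.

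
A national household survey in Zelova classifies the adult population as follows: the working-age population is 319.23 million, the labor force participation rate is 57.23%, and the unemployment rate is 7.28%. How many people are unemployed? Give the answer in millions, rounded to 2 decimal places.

About 13.30 million are unemployed.

Labor force = 0.5723 × 319.23 = 182.70 million.
Unemployed = 0.0728 × 182.70 ≈ 13.30 million.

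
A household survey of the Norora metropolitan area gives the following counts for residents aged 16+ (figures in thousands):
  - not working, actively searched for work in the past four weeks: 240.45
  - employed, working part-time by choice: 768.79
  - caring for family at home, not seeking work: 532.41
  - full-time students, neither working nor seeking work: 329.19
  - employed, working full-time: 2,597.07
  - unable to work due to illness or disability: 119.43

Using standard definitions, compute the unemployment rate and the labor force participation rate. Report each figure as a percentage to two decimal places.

Unemployment rate ≈ 6.67%; labor force participation rate ≈ 78.61%.

Employed = 768.79 + 2,597.07 = 3,365.86 thousand.
Unemployed = 240.45 thousand.
Labor force = 3,365.86 + 240.45 = 3,606.31 thousand.
Not in labor force = 532.41 + 329.19 + 119.43 = 981.03 thousand (those not working and not actively searching are outside the labor force).
Civilian working-age population = 3,606.31 + 981.03 = 4,587.34 thousand.
Unemployment rate = 240.45 / 3,606.31 = 6.67%.
Labor force participation rate = 3,606.31 / 4,587.34 = 78.61%.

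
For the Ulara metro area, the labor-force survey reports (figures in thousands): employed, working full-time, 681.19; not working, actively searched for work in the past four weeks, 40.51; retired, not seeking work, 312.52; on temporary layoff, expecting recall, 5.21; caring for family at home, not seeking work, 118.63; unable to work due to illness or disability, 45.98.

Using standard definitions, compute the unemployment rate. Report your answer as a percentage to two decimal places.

Unemployment rate ≈ 6.29%.

Employed = 681.19 thousand.
Unemployed = 40.51 + 5.21 = 45.72 thousand (jobless and actively searching, or on temporary layoff).
Labor force = 681.19 + 45.72 = 726.91 thousand.
Unemployment rate = 45.72 / 726.91 = 6.29%.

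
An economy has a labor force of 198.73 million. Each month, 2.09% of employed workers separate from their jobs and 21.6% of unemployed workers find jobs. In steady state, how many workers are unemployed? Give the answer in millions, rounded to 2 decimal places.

About 17.53 million are unemployed in steady state.

Steady-state unemployment rate u* = s/(s+f) = 2.09/(2.09+21.6) = 0.088223.
Unemployed = u* × labor force = 0.088223 × 198.73 ≈ 17.53 million.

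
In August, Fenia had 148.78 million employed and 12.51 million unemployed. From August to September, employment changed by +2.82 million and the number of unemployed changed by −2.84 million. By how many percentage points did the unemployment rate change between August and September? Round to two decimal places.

August: labor force = 148.78 + 12.51 = 161.29; u = 12.51/161.29 = 7.76%.
September: labor force = 151.60 + 9.67 = 161.27; u = 9.67/161.27 = 6.00%.
Change = 6.00% − 7.76% = −1.76 pp.

The unemployment rate changed by −1.76 percentage points.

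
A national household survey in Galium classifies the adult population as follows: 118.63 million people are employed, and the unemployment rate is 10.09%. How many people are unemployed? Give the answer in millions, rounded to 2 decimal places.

Let U be the number unemployed. The labor force is E + U, and U/(E+U) = 0.1009.
So U = 0.1009 × 118.63 / (1 − 0.1009) = 11.9698 / 0.8991 ≈ 13.31 million.

About 13.31 million are unemployed.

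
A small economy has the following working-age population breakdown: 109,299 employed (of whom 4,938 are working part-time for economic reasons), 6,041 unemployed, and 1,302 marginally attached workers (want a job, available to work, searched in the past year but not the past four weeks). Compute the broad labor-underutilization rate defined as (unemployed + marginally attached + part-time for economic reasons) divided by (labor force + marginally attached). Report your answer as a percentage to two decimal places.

Labor force = 109,299 + 6,041 = 115,340.
Numerator = 6,041 + 1,302 + 4,938 = 12,281.
Denominator = 115,340 + 1,302 = 116,642.
Broad rate = 12,281 / 116,642 = 10.53%.

Broad underutilization rate ≈ 10.53%.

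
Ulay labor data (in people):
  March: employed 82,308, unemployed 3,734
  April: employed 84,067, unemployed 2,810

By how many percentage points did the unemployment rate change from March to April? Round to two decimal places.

The unemployment rate changed by −1.11 percentage points.

March: labor force = 82,308 + 3,734 = 86,042; u = 3,734/86,042 = 4.34%.
April: labor force = 84,067 + 2,810 = 86,877; u = 2,810/86,877 = 3.23%.
Change = 3.23% − 4.34% = −1.11 pp.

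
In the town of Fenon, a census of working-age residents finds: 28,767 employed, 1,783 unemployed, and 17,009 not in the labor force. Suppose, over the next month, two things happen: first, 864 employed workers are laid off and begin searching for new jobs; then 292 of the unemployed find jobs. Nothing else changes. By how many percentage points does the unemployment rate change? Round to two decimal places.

Initially, labor force = 28,767 + 1,783 = 30,550, so u = 1,783/30,550 = 5.84%.
After the first change, employed falls and unemployed rises by 864; labor force unchanged → E = 27,903, U = 2,647, labor force = 30,550.
After the second change, unemployed falls and employed rises by 292; labor force unchanged → E = 28,195, U = 2,355, labor force = 30,550.
New unemployment rate = 2,355 / 30,550 = 7.71%.
Change = 7.71% − 5.84% = +1.87 percentage points.

The unemployment rate changes by +1.87 percentage points.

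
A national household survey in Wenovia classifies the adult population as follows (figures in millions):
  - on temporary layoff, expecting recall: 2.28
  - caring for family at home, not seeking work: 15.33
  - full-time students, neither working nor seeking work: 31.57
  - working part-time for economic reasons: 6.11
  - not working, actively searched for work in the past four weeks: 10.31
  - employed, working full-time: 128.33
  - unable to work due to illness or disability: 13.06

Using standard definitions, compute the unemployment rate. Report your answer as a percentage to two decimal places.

Employed = 6.11 + 128.33 = 134.44 million (anyone who worked, including part-time for economic reasons, counts as employed).
Unemployed = 2.28 + 10.31 = 12.59 million (jobless and actively searching, or on temporary layoff).
Labor force = 134.44 + 12.59 = 147.03 million.
Unemployment rate = 12.59 / 147.03 = 8.56%.

Unemployment rate ≈ 8.56%.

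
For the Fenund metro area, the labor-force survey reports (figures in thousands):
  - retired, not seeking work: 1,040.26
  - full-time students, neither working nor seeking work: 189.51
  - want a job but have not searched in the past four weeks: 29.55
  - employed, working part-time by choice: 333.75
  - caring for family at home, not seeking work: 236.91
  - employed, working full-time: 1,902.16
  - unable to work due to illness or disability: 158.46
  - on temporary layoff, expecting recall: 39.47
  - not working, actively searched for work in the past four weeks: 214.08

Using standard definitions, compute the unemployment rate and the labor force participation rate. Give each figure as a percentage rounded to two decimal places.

Unemployment rate ≈ 10.18%; labor force participation rate ≈ 60.07%.

Employed = 333.75 + 1,902.16 = 2,235.91 thousand.
Unemployed = 39.47 + 214.08 = 253.55 thousand (jobless and actively searching, or on temporary layoff).
Labor force = 2,235.91 + 253.55 = 2,489.46 thousand.
Not in labor force = 1,040.26 + 189.51 + 29.55 + 236.91 + 158.46 = 1,654.69 thousand (those not working and not actively searching are outside the labor force — including those who want a job but have given up searching).
Civilian working-age population = 2,489.46 + 1,654.69 = 4,144.15 thousand.
Unemployment rate = 253.55 / 2,489.46 = 10.18%.
Labor force participation rate = 2,489.46 / 4,144.15 = 60.07%.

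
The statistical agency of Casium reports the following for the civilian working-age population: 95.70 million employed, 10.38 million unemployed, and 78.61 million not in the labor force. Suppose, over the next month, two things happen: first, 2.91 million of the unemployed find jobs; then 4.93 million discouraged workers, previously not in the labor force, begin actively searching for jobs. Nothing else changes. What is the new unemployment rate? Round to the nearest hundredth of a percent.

Initially, labor force = 95.70 + 10.38 = 106.08 million, so u = 10.38/106.08 = 9.79%.
After the first change, unemployed falls and employed rises by 2.91; labor force unchanged → E = 98.61, U = 7.47, labor force = 106.08 million.
After the second change, unemployed and labor force both rise by 4.93 → E = 98.61, U = 12.40, labor force = 111.01 million.
New unemployment rate = 12.40 / 111.01 = 11.17%.

New unemployment rate ≈ 11.17%.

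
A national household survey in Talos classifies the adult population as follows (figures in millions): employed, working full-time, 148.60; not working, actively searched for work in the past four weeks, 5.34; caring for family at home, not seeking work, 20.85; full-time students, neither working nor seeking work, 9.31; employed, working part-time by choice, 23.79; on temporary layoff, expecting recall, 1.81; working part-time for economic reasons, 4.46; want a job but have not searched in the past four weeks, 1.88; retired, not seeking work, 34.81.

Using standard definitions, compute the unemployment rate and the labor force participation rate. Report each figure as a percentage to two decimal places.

Unemployment rate ≈ 3.89%; labor force participation rate ≈ 73.35%.

Employed = 148.60 + 23.79 + 4.46 = 176.85 million (anyone who worked, including part-time for economic reasons, counts as employed).
Unemployed = 5.34 + 1.81 = 7.15 million (jobless and actively searching, or on temporary layoff).
Labor force = 176.85 + 7.15 = 184.00 million.
Not in labor force = 20.85 + 9.31 + 1.88 + 34.81 = 66.85 million (those not working and not actively searching are outside the labor force — including those who want a job but have given up searching).
Civilian working-age population = 184.00 + 66.85 = 250.85 million.
Unemployment rate = 7.15 / 184.00 = 3.89%.
Labor force participation rate = 184.00 / 250.85 = 73.35%.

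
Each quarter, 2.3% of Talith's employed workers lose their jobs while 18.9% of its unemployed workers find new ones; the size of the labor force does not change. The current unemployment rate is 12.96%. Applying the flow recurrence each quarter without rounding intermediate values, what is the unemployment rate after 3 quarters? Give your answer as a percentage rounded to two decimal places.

Unemployment rate after three quarters ≈ 11.88%.

With a fixed labor force, u_{t+1} = u_t + s·(1−u_t) − f·u_t = u_t·(1−s−f) + s.
Here 1−s−f = 0.788 and s = 0.023.
u_1 = 0.129600 × 0.788 + 0.023 = 0.125125.
u_2 = 0.125125 × 0.788 + 0.023 = 0.121598.
u_3 = 0.121598 × 0.788 + 0.023 = 0.118819.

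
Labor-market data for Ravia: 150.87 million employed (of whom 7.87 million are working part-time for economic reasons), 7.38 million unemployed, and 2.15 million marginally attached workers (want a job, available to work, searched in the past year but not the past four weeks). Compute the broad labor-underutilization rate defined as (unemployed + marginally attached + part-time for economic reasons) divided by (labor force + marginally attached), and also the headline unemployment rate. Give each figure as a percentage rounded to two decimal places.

Broad underutilization rate ≈ 10.85%; headline unemployment rate ≈ 4.66%.

Labor force = 150.87 + 7.38 = 158.25 million.
Numerator = 7.38 + 2.15 + 7.87 = 17.40 million.
Denominator = 158.25 + 2.15 = 160.40 million.
Broad rate = 17.40 / 160.40 = 10.85%.
Headline unemployment rate = 7.38 / 158.25 = 4.66%.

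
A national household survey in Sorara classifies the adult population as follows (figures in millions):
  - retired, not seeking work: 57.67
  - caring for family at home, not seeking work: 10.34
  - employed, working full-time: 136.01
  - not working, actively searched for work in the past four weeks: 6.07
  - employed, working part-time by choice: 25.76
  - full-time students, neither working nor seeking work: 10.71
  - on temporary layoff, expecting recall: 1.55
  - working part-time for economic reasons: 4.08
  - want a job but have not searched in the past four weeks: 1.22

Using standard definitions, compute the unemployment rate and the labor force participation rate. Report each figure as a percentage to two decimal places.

Employed = 136.01 + 25.76 + 4.08 = 165.85 million (anyone who worked, including part-time for economic reasons, counts as employed).
Unemployed = 6.07 + 1.55 = 7.62 million (jobless and actively searching, or on temporary layoff).
Labor force = 165.85 + 7.62 = 173.47 million.
Not in labor force = 57.67 + 10.34 + 10.71 + 1.22 = 79.94 million (those not working and not actively searching are outside the labor force — including those who want a job but have given up searching).
Civilian working-age population = 173.47 + 79.94 = 253.41 million.
Unemployment rate = 7.62 / 173.47 = 4.39%.
Labor force participation rate = 173.47 / 253.41 = 68.45%.

Unemployment rate ≈ 4.39%; labor force participation rate ≈ 68.45%.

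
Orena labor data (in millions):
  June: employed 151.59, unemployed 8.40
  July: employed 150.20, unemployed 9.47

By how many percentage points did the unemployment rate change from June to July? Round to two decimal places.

The unemployment rate changed by +0.68 percentage points.

June: labor force = 151.59 + 8.40 = 159.99; u = 8.40/159.99 = 5.25%.
July: labor force = 150.20 + 9.47 = 159.67; u = 9.47/159.67 = 5.93%.
Change = 5.93% − 5.25% = +0.68 pp.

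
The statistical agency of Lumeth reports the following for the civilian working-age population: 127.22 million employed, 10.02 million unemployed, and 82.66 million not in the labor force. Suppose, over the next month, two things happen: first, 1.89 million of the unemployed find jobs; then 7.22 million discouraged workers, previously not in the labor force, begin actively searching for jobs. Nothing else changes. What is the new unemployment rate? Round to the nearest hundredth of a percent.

New unemployment rate ≈ 10.63%.

Initially, labor force = 127.22 + 10.02 = 137.24 million, so u = 10.02/137.24 = 7.30%.
After the first change, unemployed falls and employed rises by 1.89; labor force unchanged → E = 129.11, U = 8.13, labor force = 137.24 million.
After the second change, unemployed and labor force both rise by 7.22 → E = 129.11, U = 15.35, labor force = 144.46 million.
New unemployment rate = 15.35 / 144.46 = 10.63%.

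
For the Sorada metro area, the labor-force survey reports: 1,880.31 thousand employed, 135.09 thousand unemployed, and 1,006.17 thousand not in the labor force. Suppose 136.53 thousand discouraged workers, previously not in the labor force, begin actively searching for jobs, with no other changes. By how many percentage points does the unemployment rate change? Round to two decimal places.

The unemployment rate changes by +5.92 percentage points.

Initially, labor force = 1,880.31 + 135.09 = 2,015.40 thousand, so u = 135.09/2,015.40 = 6.70%.
After the change, unemployed and labor force both rise by 136.53 → E = 1,880.31, U = 271.62, labor force = 2,151.93 thousand.
New unemployment rate = 271.62 / 2,151.93 = 12.62%.
Change = 12.62% − 6.70% = +5.92 percentage points.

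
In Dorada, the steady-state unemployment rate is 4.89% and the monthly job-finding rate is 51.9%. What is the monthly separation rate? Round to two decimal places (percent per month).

From u* = s/(s+f): s = u·f/(1−u).
s = 0.0489 × 51.9 / (1 − 0.0489) = 2.5379 / 0.9511 ≈ 2.67% per month.

Separation rate ≈ 2.67% per month.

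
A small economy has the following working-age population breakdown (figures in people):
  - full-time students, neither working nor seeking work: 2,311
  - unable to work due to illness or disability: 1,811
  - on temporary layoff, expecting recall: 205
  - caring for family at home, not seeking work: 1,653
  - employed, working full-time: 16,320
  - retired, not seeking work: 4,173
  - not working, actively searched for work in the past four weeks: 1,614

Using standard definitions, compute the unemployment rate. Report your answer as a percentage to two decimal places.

Employed = 16,320.
Unemployed = 205 + 1,614 = 1,819 (jobless and actively searching, or on temporary layoff).
Labor force = 16,320 + 1,819 = 18,139.
Unemployment rate = 1,819 / 18,139 = 10.03%.

Unemployment rate ≈ 10.03%.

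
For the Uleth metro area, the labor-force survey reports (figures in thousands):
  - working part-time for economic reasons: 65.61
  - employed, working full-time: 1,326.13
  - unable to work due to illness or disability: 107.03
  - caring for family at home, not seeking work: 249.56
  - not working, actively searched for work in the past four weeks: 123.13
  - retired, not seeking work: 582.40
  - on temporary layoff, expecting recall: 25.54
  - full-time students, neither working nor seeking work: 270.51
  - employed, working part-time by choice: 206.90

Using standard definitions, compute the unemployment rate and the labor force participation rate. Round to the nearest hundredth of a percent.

Unemployment rate ≈ 8.51%; labor force participation rate ≈ 59.09%.

Employed = 65.61 + 1,326.13 + 206.90 = 1,598.64 thousand (anyone who worked, including part-time for economic reasons, counts as employed).
Unemployed = 123.13 + 25.54 = 148.67 thousand (jobless and actively searching, or on temporary layoff).
Labor force = 1,598.64 + 148.67 = 1,747.31 thousand.
Not in labor force = 107.03 + 249.56 + 582.40 + 270.51 = 1,209.50 thousand (those not working and not actively searching are outside the labor force).
Civilian working-age population = 1,747.31 + 1,209.50 = 2,956.81 thousand.
Unemployment rate = 148.67 / 1,747.31 = 8.51%.
Labor force participation rate = 1,747.31 / 2,956.81 = 59.09%.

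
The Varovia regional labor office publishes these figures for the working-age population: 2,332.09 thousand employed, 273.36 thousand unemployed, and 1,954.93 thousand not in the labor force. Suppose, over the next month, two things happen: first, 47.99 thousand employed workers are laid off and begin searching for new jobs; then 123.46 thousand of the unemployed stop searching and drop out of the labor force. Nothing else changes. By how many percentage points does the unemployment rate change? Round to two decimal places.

Initially, labor force = 2,332.09 + 273.36 = 2,605.45 thousand, so u = 273.36/2,605.45 = 10.49%.
After the first change, employed falls and unemployed rises by 47.99; labor force unchanged → E = 2,284.10, U = 321.35, labor force = 2,605.45 thousand.
After the second change, unemployed and labor force both fall by 123.46 → E = 2,284.10, U = 197.89, labor force = 2,481.99 thousand.
New unemployment rate = 197.89 / 2,481.99 = 7.97%.
Change = 7.97% − 10.49% = −2.52 percentage points.

The unemployment rate changes by −2.52 percentage points.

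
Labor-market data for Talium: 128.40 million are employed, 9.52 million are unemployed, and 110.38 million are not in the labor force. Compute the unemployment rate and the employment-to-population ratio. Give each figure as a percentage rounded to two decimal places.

Labor force = employed + unemployed = 128.40 + 9.52 = 137.92 million.
Working-age population = 137.92 + 110.38 = 248.30 million.
Unemployment rate = 9.52 / 137.92 = 6.90%.
Employment-population ratio = 128.40 / 248.30 = 51.71%.

Unemployment rate ≈ 6.90%; employment-population ratio ≈ 51.71%.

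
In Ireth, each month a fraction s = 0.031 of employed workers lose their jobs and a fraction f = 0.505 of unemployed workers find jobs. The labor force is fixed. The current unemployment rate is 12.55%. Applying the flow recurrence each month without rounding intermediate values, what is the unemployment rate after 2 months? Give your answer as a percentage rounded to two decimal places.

With a fixed labor force, u_{t+1} = u_t + s·(1−u_t) − f·u_t = u_t·(1−s−f) + s.
Here 1−s−f = 0.464 and s = 0.031.
u_1 = 0.125500 × 0.464 + 0.031 = 0.089232.
u_2 = 0.089232 × 0.464 + 0.031 = 0.072404.

Unemployment rate after two months ≈ 7.24%.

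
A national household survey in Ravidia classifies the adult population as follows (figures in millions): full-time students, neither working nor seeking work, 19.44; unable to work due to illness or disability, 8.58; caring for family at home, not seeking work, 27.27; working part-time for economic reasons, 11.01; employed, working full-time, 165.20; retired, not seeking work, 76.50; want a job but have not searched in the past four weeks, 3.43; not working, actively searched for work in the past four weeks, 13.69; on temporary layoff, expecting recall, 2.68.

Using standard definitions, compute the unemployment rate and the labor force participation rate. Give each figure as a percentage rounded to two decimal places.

Employed = 11.01 + 165.20 = 176.21 million (anyone who worked, including part-time for economic reasons, counts as employed).
Unemployed = 13.69 + 2.68 = 16.37 million (jobless and actively searching, or on temporary layoff).
Labor force = 176.21 + 16.37 = 192.58 million.
Not in labor force = 19.44 + 8.58 + 27.27 + 76.50 + 3.43 = 135.22 million (those not working and not actively searching are outside the labor force — including those who want a job but have given up searching).
Civilian working-age population = 192.58 + 135.22 = 327.80 million.
Unemployment rate = 16.37 / 192.58 = 8.50%.
Labor force participation rate = 192.58 / 327.80 = 58.75%.

Unemployment rate ≈ 8.50%; labor force participation rate ≈ 58.75%.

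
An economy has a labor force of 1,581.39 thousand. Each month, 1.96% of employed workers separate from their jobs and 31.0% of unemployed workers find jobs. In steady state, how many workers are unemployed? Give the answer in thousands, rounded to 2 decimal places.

About 94.04 thousand are unemployed in steady state.

Steady-state unemployment rate u* = s/(s+f) = 1.96/(1.96+31.0) = 0.059466.
Unemployed = u* × labor force = 0.059466 × 1,581.39 ≈ 94.04 thousand.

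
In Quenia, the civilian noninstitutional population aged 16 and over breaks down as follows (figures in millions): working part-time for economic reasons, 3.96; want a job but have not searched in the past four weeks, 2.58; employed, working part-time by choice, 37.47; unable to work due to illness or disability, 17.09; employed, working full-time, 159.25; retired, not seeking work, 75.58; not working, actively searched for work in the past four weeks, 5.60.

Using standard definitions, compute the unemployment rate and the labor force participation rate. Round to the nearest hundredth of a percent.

Unemployment rate ≈ 2.71%; labor force participation rate ≈ 68.41%.

Employed = 3.96 + 37.47 + 159.25 = 200.68 million (anyone who worked, including part-time for economic reasons, counts as employed).
Unemployed = 5.60 million.
Labor force = 200.68 + 5.60 = 206.28 million.
Not in labor force = 2.58 + 17.09 + 75.58 = 95.25 million (those not working and not actively searching are outside the labor force — including those who want a job but have given up searching).
Civilian working-age population = 206.28 + 95.25 = 301.53 million.
Unemployment rate = 5.60 / 206.28 = 2.71%.
Labor force participation rate = 206.28 / 301.53 = 68.41%.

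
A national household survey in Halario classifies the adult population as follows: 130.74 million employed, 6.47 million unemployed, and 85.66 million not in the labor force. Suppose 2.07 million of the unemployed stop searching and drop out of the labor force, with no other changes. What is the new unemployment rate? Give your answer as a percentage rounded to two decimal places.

New unemployment rate ≈ 3.26%.

Initially, labor force = 130.74 + 6.47 = 137.21 million, so u = 6.47/137.21 = 4.72%.
After the change, unemployed and labor force both fall by 2.07 → E = 130.74, U = 4.40, labor force = 135.14 million.
New unemployment rate = 4.40 / 135.14 = 3.26%.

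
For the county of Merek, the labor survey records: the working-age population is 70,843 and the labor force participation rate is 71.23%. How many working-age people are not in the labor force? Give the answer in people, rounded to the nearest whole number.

Share not in the labor force = 1 − 0.7123 = 0.2877.
Not in labor force = 0.2877 × 70,843 ≈ 20,382.

About 20,382 are not in the labor force.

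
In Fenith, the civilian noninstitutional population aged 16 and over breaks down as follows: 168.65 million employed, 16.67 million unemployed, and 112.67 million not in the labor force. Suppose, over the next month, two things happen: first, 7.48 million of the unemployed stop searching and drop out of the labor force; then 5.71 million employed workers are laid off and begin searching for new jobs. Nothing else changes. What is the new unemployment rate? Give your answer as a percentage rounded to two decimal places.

Initially, labor force = 168.65 + 16.67 = 185.32 million, so u = 16.67/185.32 = 9.00%.
After the first change, unemployed and labor force both fall by 7.48 → E = 168.65, U = 9.19, labor force = 177.84 million.
After the second change, employed falls and unemployed rises by 5.71; labor force unchanged → E = 162.94, U = 14.90, labor force = 177.84 million.
New unemployment rate = 14.90 / 177.84 = 8.38%.

New unemployment rate ≈ 8.38%.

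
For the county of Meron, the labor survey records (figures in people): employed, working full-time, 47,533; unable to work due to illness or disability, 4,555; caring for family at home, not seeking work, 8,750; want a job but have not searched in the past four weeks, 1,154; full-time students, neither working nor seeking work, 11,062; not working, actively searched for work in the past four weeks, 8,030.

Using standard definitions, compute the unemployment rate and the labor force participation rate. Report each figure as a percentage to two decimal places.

Employed = 47,533.
Unemployed = 8,030.
Labor force = 47,533 + 8,030 = 55,563.
Not in labor force = 4,555 + 8,750 + 1,154 + 11,062 = 25,521 (those not working and not actively searching are outside the labor force — including those who want a job but have given up searching).
Civilian working-age population = 55,563 + 25,521 = 81,084.
Unemployment rate = 8,030 / 55,563 = 14.45%.
Labor force participation rate = 55,563 / 81,084 = 68.53%.

Unemployment rate ≈ 14.45%; labor force participation rate ≈ 68.53%.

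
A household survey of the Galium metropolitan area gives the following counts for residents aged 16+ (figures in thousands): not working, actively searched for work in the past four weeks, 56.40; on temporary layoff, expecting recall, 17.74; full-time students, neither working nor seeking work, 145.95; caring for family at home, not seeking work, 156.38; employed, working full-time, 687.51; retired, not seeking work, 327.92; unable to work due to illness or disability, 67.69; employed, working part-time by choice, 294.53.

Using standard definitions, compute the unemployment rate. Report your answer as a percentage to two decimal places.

Employed = 687.51 + 294.53 = 982.04 thousand.
Unemployed = 56.40 + 17.74 = 74.14 thousand (jobless and actively searching, or on temporary layoff).
Labor force = 982.04 + 74.14 = 1,056.18 thousand.
Unemployment rate = 74.14 / 1,056.18 = 7.02%.

Unemployment rate ≈ 7.02%.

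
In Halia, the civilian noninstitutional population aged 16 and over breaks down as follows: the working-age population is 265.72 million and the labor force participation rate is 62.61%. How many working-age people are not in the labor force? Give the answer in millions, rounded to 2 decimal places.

About 99.35 million are not in the labor force.

Share not in the labor force = 1 − 0.6261 = 0.3739.
Not in labor force = 0.3739 × 265.72 ≈ 99.35 million.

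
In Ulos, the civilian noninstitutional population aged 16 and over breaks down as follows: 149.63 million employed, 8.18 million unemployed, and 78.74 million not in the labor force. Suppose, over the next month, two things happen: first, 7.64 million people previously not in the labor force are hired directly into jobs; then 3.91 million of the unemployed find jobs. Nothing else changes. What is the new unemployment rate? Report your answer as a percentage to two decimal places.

New unemployment rate ≈ 2.58%.

Initially, labor force = 149.63 + 8.18 = 157.81 million, so u = 8.18/157.81 = 5.18%.
After the first change, employed and labor force both rise by 7.64; unemployed unchanged → E = 157.27, U = 8.18, labor force = 165.45 million.
After the second change, unemployed falls and employed rises by 3.91; labor force unchanged → E = 161.18, U = 4.27, labor force = 165.45 million.
New unemployment rate = 4.27 / 165.45 = 2.58%.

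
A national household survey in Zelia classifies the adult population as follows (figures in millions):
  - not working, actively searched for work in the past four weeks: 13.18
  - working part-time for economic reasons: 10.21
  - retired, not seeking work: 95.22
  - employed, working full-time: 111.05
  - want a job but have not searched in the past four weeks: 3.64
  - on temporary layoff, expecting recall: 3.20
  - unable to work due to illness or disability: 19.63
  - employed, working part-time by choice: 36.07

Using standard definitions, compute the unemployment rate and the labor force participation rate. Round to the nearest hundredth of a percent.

Unemployment rate ≈ 9.43%; labor force participation rate ≈ 59.45%.

Employed = 10.21 + 111.05 + 36.07 = 157.33 million (anyone who worked, including part-time for economic reasons, counts as employed).
Unemployed = 13.18 + 3.20 = 16.38 million (jobless and actively searching, or on temporary layoff).
Labor force = 157.33 + 16.38 = 173.71 million.
Not in labor force = 95.22 + 3.64 + 19.63 = 118.49 million (those not working and not actively searching are outside the labor force — including those who want a job but have given up searching).
Civilian working-age population = 173.71 + 118.49 = 292.20 million.
Unemployment rate = 16.38 / 173.71 = 9.43%.
Labor force participation rate = 173.71 / 292.20 = 59.45%.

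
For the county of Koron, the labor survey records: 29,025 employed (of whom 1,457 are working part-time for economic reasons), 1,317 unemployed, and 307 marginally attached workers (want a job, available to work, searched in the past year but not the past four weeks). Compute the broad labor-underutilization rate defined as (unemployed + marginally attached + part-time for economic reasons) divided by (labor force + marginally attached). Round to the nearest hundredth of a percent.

Broad underutilization rate ≈ 10.05%.

Labor force = 29,025 + 1,317 = 30,342.
Numerator = 1,317 + 307 + 1,457 = 3,081.
Denominator = 30,342 + 307 = 30,649.
Broad rate = 3,081 / 30,649 = 10.05%.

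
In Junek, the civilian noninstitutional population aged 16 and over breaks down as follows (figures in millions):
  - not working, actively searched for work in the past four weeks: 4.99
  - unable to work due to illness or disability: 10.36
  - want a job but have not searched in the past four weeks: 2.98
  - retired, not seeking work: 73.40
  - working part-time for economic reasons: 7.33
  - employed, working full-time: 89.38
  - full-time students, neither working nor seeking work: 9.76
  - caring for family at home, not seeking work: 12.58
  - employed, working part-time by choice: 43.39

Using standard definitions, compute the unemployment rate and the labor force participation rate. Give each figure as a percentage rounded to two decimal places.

Employed = 7.33 + 89.38 + 43.39 = 140.10 million (anyone who worked, including part-time for economic reasons, counts as employed).
Unemployed = 4.99 million.
Labor force = 140.10 + 4.99 = 145.09 million.
Not in labor force = 10.36 + 2.98 + 73.40 + 9.76 + 12.58 = 109.08 million (those not working and not actively searching are outside the labor force — including those who want a job but have given up searching).
Civilian working-age population = 145.09 + 109.08 = 254.17 million.
Unemployment rate = 4.99 / 145.09 = 3.44%.
Labor force participation rate = 145.09 / 254.17 = 57.08%.

Unemployment rate ≈ 3.44%; labor force participation rate ≈ 57.08%.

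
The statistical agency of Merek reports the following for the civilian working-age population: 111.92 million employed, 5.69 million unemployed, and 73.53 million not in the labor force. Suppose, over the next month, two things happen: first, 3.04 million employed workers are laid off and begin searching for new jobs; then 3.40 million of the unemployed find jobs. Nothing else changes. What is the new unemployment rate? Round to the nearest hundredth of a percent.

Initially, labor force = 111.92 + 5.69 = 117.61 million, so u = 5.69/117.61 = 4.84%.
After the first change, employed falls and unemployed rises by 3.04; labor force unchanged → E = 108.88, U = 8.73, labor force = 117.61 million.
After the second change, unemployed falls and employed rises by 3.40; labor force unchanged → E = 112.28, U = 5.33, labor force = 117.61 million.
New unemployment rate = 5.33 / 117.61 = 4.53%.

New unemployment rate ≈ 4.53%.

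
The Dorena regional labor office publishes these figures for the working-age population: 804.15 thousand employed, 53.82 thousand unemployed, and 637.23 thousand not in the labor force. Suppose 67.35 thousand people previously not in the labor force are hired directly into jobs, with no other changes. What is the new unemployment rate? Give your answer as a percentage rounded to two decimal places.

New unemployment rate ≈ 5.82%.

Initially, labor force = 804.15 + 53.82 = 857.97 thousand, so u = 53.82/857.97 = 6.27%.
After the change, employed and labor force both rise by 67.35; unemployed unchanged → E = 871.50, U = 53.82, labor force = 925.32 thousand.
New unemployment rate = 53.82 / 925.32 = 5.82%.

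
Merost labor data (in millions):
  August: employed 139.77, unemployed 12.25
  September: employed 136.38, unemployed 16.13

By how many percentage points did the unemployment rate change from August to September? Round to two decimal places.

The unemployment rate changed by +2.52 percentage points.

August: labor force = 139.77 + 12.25 = 152.02; u = 12.25/152.02 = 8.06%.
September: labor force = 136.38 + 16.13 = 152.51; u = 16.13/152.51 = 10.58%.
Change = 10.58% − 8.06% = +2.52 pp.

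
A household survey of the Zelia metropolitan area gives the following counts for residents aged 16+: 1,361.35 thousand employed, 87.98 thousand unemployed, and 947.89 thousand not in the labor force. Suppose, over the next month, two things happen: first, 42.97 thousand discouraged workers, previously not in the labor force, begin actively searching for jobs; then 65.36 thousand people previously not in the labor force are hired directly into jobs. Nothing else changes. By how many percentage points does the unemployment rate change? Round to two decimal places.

The unemployment rate changes by +2.34 percentage points.

Initially, labor force = 1,361.35 + 87.98 = 1,449.33 thousand, so u = 87.98/1,449.33 = 6.07%.
After the first change, unemployed and labor force both rise by 42.97 → E = 1,361.35, U = 130.95, labor force = 1,492.30 thousand.
After the second change, employed and labor force both rise by 65.36; unemployed unchanged → E = 1,426.71, U = 130.95, labor force = 1,557.66 thousand.
New unemployment rate = 130.95 / 1,557.66 = 8.41%.
Change = 8.41% − 6.07% = +2.34 percentage points.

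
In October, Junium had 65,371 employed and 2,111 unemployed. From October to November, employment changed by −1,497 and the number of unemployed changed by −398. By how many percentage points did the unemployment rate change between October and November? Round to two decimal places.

The unemployment rate changed by −0.52 percentage points.

October: labor force = 65,371 + 2,111 = 67,482; u = 2,111/67,482 = 3.13%.
November: labor force = 63,874 + 1,713 = 65,587; u = 1,713/65,587 = 2.61%.
Change = 2.61% − 3.13% = −0.52 pp.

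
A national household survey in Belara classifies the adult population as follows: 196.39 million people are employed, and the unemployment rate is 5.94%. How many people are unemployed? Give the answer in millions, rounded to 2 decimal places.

About 12.40 million are unemployed.

Let U be the number unemployed. The labor force is E + U, and U/(E+U) = 0.0594.
So U = 0.0594 × 196.39 / (1 − 0.0594) = 11.6656 / 0.9406 ≈ 12.40 million.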